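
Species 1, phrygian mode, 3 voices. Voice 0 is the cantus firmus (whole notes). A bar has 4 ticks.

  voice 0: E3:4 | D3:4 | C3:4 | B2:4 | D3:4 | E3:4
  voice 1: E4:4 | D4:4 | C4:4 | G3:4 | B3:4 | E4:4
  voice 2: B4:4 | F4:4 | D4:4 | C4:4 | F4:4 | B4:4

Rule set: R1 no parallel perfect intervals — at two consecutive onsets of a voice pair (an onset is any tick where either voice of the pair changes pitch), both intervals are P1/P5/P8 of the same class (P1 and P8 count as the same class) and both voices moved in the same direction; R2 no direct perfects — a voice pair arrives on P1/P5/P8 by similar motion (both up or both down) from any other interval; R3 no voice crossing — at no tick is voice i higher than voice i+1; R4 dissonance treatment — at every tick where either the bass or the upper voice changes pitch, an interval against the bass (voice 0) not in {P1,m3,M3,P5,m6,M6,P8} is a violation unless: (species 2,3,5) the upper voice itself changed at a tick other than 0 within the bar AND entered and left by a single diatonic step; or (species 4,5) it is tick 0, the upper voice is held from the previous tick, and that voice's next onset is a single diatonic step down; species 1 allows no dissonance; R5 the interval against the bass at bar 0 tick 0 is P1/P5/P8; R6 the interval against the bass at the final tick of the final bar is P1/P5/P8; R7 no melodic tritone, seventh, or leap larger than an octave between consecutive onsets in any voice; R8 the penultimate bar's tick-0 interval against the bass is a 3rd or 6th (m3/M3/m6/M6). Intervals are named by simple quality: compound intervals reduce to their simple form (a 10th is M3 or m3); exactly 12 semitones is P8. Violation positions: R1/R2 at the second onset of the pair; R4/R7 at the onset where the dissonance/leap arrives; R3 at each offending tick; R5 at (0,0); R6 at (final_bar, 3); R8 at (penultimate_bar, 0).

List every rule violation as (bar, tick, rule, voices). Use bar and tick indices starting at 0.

(1, 0, R1, (0, 1))
(1, 0, R7, (2,))
(2, 0, R1, (0, 1))
(2, 0, R4, (0, 2))
(3, 0, R4, (0, 2))
(5, 0, R2, (0, 1))
(5, 0, R2, (0, 2))
(5, 0, R2, (1, 2))
(5, 0, R7, (2,))

bar 0: v0=E3 v1=E4 v2=B4 downbeat P5
bar 1: v0=D3 v1=D4 v2=F4 downbeat m3
bar 2: v0=C3 v1=C4 v2=D4 downbeat M2
bar 3: v0=B2 v1=G3 v2=C4 downbeat m2
bar 4: v0=D3 v1=B3 v2=F4 downbeat m3
bar 5: v0=E3 v1=E4 v2=B4 downbeat P5
  -> R1 @ bar 1 tick 0 v(0, 1): E3/E4 P8 -> D3/D4 P8 similar
  -> R7 @ bar 1 tick 0 v(2,): B4->F4 leap 6st
  -> R1 @ bar 2 tick 0 v(0, 1): D3/D4 P8 -> C3/C4 P8 similar
  -> R4 @ bar 2 tick 0 v(0, 2): C3/D4 M2 untreated
  -> R4 @ bar 3 tick 0 v(0, 2): B2/C4 m2 untreated
  -> R2 @ bar 5 tick 0 v(0, 1): D3/B3 M6 -> E3/E4 P8 similar
  -> R2 @ bar 5 tick 0 v(0, 2): D3/F4 m3 -> E3/B4 P5 similar
  -> R2 @ bar 5 tick 0 v(1, 2): B3/F4 TT -> E4/B4 P5 similar
  -> R7 @ bar 5 tick 0 v(2,): F4->B4 leap 6st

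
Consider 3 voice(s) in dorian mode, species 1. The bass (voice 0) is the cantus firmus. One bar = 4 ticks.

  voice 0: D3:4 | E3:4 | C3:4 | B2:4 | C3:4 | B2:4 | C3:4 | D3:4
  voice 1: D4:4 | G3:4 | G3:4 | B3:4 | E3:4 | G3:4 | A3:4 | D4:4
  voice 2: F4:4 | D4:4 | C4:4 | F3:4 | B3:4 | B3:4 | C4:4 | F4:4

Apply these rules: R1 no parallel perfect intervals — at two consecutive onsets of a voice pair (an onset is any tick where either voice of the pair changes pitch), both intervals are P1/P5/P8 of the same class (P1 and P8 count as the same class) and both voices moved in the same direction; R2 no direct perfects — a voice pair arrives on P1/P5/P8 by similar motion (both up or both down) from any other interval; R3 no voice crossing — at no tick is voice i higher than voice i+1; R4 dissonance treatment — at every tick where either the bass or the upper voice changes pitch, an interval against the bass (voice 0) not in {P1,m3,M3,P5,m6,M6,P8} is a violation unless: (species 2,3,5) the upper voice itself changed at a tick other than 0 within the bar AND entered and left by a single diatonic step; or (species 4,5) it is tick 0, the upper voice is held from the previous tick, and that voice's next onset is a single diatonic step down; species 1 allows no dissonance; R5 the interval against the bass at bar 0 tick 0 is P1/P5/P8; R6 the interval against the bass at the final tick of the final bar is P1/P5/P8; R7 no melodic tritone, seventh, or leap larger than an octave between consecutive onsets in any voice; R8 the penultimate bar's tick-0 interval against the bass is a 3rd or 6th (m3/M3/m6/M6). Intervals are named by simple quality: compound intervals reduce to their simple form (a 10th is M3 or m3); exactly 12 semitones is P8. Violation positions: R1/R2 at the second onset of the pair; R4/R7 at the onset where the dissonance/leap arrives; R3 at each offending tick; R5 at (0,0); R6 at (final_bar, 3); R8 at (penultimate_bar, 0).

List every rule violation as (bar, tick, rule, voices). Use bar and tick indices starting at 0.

bar 0: v0=D3 v1=D4 v2=F4 downbeat m3
bar 1: v0=E3 v1=G3 v2=D4 downbeat m7
bar 2: v0=C3 v1=G3 v2=C4 downbeat P8
bar 3: v0=B2 v1=B3 v2=F3 downbeat TT
bar 4: v0=C3 v1=E3 v2=B3 downbeat M7
bar 5: v0=B2 v1=G3 v2=B3 downbeat P8
bar 6: v0=C3 v1=A3 v2=C4 downbeat P8
bar 7: v0=D3 v1=D4 v2=F4 downbeat m3
  -> R5 @ bar 0 tick 0 v(0, 2): opens on m3
  -> R2 @ bar 1 tick 0 v(1, 2): D4/F4 m3 -> G3/D4 P5 similar
  -> R4 @ bar 1 tick 0 v(0, 2): E3/D4 m7 untreated
  -> R2 @ bar 2 tick 0 v(0, 2): E3/D4 m7 -> C3/C4 P8 similar
  -> R3 @ bar 3 tick 0 v(1, 2): B3 above F3
  -> R4 @ bar 3 tick 0 v(0, 2): B2/F3 TT untreated
  -> R3 @ bar 3 tick 1 v(1, 2): B3 above F3
  -> R3 @ bar 3 tick 2 v(1, 2): B3 above F3
  -> R3 @ bar 3 tick 3 v(1, 2): B3 above F3
  -> R4 @ bar 4 tick 0 v(0, 2): C3/B3 M7 untreated
  -> R7 @ bar 4 tick 0 v(2,): F3->B3 leap 6st
  -> R1 @ bar 6 tick 0 v(0, 2): B2/B3 P8 -> C3/C4 P8 similar
  -> R8 @ bar 6 tick 0 v(0, 2): penult P8 not 3rd/6th
  -> R2 @ bar 7 tick 0 v(0, 1): C3/A3 M6 -> D3/D4 P8 similar
  -> R6 @ bar 7 tick 3 v(0, 2): closes on m3

(0, 0, R5, (0, 2))
(1, 0, R2, (1, 2))
(1, 0, R4, (0, 2))
(2, 0, R2, (0, 2))
(3, 0, R3, (1, 2))
(3, 0, R4, (0, 2))
(3, 1, R3, (1, 2))
(3, 2, R3, (1, 2))
(3, 3, R3, (1, 2))
(4, 0, R4, (0, 2))
(4, 0, R7, (2,))
(6, 0, R1, (0, 2))
(6, 0, R8, (0, 2))
(7, 0, R2, (0, 1))
(7, 3, R6, (0, 2))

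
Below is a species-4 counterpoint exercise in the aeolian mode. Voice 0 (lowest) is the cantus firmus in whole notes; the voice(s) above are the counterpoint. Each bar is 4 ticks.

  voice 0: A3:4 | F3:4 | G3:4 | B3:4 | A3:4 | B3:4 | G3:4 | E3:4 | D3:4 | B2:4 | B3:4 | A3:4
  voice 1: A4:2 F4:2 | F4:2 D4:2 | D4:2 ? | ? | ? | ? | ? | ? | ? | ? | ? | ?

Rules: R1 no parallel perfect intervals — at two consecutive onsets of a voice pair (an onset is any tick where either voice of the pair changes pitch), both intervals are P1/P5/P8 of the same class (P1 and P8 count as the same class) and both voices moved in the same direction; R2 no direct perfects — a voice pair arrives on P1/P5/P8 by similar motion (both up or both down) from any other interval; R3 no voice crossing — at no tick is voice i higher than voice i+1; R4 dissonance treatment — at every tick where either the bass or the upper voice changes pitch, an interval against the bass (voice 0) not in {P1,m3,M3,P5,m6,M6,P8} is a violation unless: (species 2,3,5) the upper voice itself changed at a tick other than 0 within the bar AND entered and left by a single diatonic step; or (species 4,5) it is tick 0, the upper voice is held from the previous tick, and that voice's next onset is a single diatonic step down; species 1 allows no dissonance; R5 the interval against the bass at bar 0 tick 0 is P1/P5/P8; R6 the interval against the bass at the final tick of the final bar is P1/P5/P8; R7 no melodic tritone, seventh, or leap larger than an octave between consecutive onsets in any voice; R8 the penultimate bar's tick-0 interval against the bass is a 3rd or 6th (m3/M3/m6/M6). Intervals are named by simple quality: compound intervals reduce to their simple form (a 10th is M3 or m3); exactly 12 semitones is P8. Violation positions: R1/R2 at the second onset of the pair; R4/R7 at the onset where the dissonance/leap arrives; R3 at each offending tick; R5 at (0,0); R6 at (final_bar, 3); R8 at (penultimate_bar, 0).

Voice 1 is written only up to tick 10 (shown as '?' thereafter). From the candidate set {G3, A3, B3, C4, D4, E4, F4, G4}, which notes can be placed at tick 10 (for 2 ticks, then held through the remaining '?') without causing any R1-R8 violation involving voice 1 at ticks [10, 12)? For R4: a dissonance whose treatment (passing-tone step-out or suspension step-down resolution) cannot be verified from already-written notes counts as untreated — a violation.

{B3, D4, E4, G3, G4}

G3: legal
A3: violates R4
B3: legal
C4: violates R4
D4: legal
E4: legal
F4: violates R4
G4: legal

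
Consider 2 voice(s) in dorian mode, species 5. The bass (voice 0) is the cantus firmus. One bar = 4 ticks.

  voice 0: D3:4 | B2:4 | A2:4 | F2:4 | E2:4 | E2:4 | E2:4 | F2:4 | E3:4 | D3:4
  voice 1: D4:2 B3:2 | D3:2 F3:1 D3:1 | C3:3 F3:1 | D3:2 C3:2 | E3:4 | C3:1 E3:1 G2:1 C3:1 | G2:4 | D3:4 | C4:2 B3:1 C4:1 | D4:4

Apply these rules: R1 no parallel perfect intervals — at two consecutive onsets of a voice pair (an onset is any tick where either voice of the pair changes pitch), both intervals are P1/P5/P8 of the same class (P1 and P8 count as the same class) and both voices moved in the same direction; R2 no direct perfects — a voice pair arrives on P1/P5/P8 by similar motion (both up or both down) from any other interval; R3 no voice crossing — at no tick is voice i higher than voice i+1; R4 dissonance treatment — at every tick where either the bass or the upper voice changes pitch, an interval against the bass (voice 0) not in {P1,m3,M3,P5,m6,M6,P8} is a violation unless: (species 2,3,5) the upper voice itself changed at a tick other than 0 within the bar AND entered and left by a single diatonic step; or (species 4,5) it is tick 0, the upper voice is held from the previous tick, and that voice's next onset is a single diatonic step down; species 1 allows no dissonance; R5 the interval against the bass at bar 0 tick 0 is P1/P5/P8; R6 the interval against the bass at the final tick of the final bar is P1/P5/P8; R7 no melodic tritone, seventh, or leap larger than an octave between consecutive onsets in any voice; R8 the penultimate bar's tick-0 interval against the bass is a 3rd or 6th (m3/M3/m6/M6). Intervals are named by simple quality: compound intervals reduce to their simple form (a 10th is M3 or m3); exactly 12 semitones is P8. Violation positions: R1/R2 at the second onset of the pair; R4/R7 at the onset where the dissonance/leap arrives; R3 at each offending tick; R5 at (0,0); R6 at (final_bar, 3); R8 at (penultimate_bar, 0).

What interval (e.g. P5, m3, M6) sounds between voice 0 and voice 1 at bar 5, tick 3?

voice 0=E2 voice 1=C3 -> m6

m6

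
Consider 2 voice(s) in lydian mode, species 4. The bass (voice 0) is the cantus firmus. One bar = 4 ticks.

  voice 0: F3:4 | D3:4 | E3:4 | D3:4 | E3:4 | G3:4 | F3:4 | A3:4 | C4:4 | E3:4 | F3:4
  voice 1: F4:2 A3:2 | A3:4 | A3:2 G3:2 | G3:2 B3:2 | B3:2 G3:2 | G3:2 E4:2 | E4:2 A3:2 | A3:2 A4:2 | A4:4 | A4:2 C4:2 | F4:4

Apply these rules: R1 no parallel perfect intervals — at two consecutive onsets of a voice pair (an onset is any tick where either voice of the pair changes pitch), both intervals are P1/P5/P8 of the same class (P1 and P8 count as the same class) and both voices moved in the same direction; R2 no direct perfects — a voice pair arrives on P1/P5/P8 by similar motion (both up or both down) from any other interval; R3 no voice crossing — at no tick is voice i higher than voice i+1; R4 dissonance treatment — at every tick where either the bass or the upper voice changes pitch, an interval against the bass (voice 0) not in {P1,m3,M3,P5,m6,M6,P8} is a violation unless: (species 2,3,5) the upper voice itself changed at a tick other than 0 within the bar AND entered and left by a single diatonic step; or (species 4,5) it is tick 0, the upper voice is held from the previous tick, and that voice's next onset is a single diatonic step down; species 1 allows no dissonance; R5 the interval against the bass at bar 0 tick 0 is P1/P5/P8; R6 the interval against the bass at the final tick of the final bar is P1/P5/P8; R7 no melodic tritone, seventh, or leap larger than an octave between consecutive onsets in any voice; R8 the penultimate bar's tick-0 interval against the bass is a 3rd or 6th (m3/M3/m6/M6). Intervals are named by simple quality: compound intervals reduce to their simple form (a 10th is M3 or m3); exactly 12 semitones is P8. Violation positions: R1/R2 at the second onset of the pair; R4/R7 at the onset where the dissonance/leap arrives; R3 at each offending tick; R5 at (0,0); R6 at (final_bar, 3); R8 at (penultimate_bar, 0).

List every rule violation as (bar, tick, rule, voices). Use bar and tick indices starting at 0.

bar 0: v0=F3 v1=F4 downbeat P8
bar 1: v0=D3 v1=A3 downbeat P5
bar 2: v0=E3 v1=A3 downbeat P4
bar 3: v0=D3 v1=G3 downbeat P4
bar 4: v0=E3 v1=B3 downbeat P5
bar 5: v0=G3 v1=G3 downbeat P1
bar 6: v0=F3 v1=E4 downbeat M7
bar 7: v0=A3 v1=A3 downbeat P1
bar 8: v0=C4 v1=A4 downbeat M6
bar 9: v0=E3 v1=A4 downbeat P4
bar 10: v0=F3 v1=F4 downbeat P8
  -> R4 @ bar 3 tick 0 v(0, 1): D3/G3 P4 untreated
  -> R4 @ bar 6 tick 0 v(0, 1): F3/E4 M7 untreated
  -> R4 @ bar 9 tick 0 v(0, 1): E3/A4 P4 untreated
  -> R8 @ bar 9 tick 0 v(0, 1): penult P4 not 3rd/6th
  -> R2 @ bar 10 tick 0 v(0, 1): E3/C4 m6 -> F3/F4 P8 similar

(3, 0, R4, (0, 1))
(6, 0, R4, (0, 1))
(9, 0, R4, (0, 1))
(9, 0, R8, (0, 1))
(10, 0, R2, (0, 1))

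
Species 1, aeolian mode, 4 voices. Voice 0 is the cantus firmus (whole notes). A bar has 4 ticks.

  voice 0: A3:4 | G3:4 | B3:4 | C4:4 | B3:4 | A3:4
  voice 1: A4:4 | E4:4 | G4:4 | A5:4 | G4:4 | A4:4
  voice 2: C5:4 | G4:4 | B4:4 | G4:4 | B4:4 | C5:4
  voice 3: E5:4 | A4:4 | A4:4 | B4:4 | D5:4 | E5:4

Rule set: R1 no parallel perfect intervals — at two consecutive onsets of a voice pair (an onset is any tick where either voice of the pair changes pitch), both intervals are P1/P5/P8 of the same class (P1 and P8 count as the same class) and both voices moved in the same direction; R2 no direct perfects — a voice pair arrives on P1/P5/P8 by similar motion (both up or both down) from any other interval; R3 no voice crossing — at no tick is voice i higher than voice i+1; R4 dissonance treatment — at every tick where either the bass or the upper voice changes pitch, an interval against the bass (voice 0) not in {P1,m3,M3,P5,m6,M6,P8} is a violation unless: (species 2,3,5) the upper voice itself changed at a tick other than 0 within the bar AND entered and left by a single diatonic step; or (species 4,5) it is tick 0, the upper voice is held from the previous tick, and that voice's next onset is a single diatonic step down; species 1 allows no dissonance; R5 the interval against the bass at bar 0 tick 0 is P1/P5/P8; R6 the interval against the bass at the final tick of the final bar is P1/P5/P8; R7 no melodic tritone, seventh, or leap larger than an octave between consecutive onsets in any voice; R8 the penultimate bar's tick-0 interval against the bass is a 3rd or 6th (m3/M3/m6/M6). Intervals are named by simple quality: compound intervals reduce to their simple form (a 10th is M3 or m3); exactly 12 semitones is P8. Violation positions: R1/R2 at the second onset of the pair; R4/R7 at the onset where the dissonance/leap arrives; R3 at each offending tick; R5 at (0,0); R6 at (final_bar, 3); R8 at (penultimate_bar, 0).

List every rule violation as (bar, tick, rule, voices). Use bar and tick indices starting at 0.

(0, 0, R5, (0, 2))
(1, 0, R2, (0, 2))
(1, 0, R4, (0, 3))
(2, 0, R1, (0, 2))
(2, 0, R3, (2, 3))
(2, 0, R4, (0, 3))
(2, 1, R3, (2, 3))
(2, 2, R3, (2, 3))
(2, 3, R3, (2, 3))
(3, 0, R3, (1, 2))
(3, 0, R4, (0, 3))
(3, 0, R7, (1,))
(3, 1, R3, (1, 2))
(3, 2, R3, (1, 2))
(3, 3, R3, (1, 2))
(4, 0, R7, (1,))
(4, 0, R8, (0, 2))
(5, 0, R1, (1, 3))
(5, 3, R6, (0, 2))

bar 0: v0=A3 v1=A4 v2=C5 v3=E5 downbeat P5
bar 1: v0=G3 v1=E4 v2=G4 v3=A4 downbeat M2
bar 2: v0=B3 v1=G4 v2=B4 v3=A4 downbeat m7
bar 3: v0=C4 v1=A5 v2=G4 v3=B4 downbeat M7
bar 4: v0=B3 v1=G4 v2=B4 v3=D5 downbeat m3
bar 5: v0=A3 v1=A4 v2=C5 v3=E5 downbeat P5
  -> R5 @ bar 0 tick 0 v(0, 2): opens on m3
  -> R2 @ bar 1 tick 0 v(0, 2): A3/C5 m3 -> G3/G4 P8 similar
  -> R4 @ bar 1 tick 0 v(0, 3): G3/A4 M2 untreated
  -> R1 @ bar 2 tick 0 v(0, 2): G3/G4 P8 -> B3/B4 P8 similar
  -> R3 @ bar 2 tick 0 v(2, 3): B4 above A4
  -> R4 @ bar 2 tick 0 v(0, 3): B3/A4 m7 untreated
  -> R3 @ bar 2 tick 1 v(2, 3): B4 above A4
  -> R3 @ bar 2 tick 2 v(2, 3): B4 above A4
  -> R3 @ bar 2 tick 3 v(2, 3): B4 above A4
  -> R3 @ bar 3 tick 0 v(1, 2): A5 above G4
  -> R4 @ bar 3 tick 0 v(0, 3): C4/B4 M7 untreated
  -> R7 @ bar 3 tick 0 v(1,): G4->A5 leap 14st
  -> R3 @ bar 3 tick 1 v(1, 2): A5 above G4
  -> R3 @ bar 3 tick 2 v(1, 2): A5 above G4
  -> R3 @ bar 3 tick 3 v(1, 2): A5 above G4
  -> R7 @ bar 4 tick 0 v(1,): A5->G4 leap 14st
  -> R8 @ bar 4 tick 0 v(0, 2): penult P8 not 3rd/6th
  -> R1 @ bar 5 tick 0 v(1, 3): G4/D5 P5 -> A4/E5 P5 similar
  -> R6 @ bar 5 tick 3 v(0, 2): closes on m3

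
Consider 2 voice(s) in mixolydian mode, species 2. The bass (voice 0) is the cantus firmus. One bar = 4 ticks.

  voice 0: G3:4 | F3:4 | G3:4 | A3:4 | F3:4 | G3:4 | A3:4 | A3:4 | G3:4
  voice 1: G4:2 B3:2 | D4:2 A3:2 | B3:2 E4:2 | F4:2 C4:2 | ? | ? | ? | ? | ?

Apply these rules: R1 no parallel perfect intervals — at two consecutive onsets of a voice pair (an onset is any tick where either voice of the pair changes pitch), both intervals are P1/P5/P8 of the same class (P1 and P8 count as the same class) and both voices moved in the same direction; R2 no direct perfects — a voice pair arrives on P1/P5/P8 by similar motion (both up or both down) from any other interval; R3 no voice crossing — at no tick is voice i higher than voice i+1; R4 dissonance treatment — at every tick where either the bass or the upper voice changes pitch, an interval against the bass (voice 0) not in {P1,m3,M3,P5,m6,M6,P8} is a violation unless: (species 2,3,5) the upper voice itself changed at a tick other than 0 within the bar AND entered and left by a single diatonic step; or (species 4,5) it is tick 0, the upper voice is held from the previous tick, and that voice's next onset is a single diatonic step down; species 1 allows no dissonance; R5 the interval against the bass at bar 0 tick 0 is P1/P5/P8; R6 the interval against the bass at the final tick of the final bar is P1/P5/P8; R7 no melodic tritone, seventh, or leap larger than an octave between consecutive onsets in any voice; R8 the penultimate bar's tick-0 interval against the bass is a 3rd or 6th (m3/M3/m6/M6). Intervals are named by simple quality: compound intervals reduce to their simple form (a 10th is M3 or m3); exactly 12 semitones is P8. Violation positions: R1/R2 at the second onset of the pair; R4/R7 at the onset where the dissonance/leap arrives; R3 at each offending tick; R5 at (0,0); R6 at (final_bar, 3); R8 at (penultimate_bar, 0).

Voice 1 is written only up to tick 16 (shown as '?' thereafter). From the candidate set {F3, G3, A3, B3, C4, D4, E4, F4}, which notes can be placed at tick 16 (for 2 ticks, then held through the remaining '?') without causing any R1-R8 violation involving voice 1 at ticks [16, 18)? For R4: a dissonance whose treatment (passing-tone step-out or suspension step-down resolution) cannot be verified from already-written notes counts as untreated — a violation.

F3: violates R2
G3: violates R4
A3: legal
B3: violates R4
C4: legal
D4: legal
E4: violates R4
F4: legal

{A3, C4, D4, F4}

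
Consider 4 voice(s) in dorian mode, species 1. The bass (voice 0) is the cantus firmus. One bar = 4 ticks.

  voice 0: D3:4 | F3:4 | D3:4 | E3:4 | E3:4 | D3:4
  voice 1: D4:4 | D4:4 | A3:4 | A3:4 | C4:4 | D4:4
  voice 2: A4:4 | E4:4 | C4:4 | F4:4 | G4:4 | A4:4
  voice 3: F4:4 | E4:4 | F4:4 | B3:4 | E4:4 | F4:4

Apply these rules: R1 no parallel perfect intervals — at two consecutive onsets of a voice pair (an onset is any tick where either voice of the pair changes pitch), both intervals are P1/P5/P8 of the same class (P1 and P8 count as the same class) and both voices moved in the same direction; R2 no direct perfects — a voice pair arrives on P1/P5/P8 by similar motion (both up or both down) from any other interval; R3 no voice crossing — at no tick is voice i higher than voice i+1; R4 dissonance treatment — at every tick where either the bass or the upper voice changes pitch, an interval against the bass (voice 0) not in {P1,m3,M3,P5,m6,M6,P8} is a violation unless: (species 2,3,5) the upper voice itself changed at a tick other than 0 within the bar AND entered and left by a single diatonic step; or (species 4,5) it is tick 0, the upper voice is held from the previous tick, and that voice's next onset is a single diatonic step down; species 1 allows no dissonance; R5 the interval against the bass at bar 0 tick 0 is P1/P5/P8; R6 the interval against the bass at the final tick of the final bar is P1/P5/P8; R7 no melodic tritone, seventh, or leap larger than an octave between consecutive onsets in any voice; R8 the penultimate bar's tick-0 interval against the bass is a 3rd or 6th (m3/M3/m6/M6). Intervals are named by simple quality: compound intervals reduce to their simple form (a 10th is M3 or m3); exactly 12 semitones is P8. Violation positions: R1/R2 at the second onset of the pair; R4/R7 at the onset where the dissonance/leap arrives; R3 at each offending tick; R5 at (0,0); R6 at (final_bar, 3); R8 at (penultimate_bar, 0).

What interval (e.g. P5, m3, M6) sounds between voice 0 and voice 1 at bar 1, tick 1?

voice 0=F3 voice 1=D4 -> M6

M6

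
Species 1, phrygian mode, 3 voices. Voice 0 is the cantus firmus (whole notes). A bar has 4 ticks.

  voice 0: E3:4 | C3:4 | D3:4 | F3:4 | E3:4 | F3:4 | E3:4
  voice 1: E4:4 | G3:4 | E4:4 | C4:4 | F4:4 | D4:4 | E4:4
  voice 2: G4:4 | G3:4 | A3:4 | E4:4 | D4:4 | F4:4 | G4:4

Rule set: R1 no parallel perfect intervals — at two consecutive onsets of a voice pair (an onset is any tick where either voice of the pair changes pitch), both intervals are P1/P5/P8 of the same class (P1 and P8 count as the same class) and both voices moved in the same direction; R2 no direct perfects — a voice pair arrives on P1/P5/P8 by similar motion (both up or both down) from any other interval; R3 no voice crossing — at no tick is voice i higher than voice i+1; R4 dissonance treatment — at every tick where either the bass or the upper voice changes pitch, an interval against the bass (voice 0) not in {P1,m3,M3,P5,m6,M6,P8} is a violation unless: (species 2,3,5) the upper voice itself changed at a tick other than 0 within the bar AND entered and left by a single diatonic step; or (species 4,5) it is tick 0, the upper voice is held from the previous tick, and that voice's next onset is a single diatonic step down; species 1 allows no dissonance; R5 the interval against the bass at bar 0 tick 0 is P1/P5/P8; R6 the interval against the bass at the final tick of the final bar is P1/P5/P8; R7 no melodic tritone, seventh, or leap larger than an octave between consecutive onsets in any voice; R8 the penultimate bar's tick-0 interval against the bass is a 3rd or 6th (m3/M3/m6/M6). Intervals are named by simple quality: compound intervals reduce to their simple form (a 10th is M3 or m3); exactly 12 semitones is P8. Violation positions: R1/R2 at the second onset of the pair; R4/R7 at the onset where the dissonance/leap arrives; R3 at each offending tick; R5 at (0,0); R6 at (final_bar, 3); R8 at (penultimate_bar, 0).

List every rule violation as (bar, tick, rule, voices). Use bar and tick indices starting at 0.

bar 0: v0=E3 v1=E4 v2=G4 downbeat m3
bar 1: v0=C3 v1=G3 v2=G3 downbeat P5
bar 2: v0=D3 v1=E4 v2=A3 downbeat P5
bar 3: v0=F3 v1=C4 v2=E4 downbeat M7
bar 4: v0=E3 v1=F4 v2=D4 downbeat m7
bar 5: v0=F3 v1=D4 v2=F4 downbeat P8
bar 6: v0=E3 v1=E4 v2=G4 downbeat m3
  -> R5 @ bar 0 tick 0 v(0, 2): opens on m3
  -> R2 @ bar 1 tick 0 v(0, 1): E3/E4 P8 -> C3/G3 P5 similar
  -> R2 @ bar 1 tick 0 v(0, 2): E3/G4 m3 -> C3/G3 P5 similar
  -> R2 @ bar 1 tick 0 v(1, 2): E4/G4 m3 -> G3/G3 P1 similar
  -> R1 @ bar 2 tick 0 v(0, 2): C3/G3 P5 -> D3/A3 P5 similar
  -> R2 @ bar 2 tick 0 v(1, 2): G3/G3 P1 -> E4/A3 P5 similar
  -> R3 @ bar 2 tick 0 v(1, 2): E4 above A3
  -> R4 @ bar 2 tick 0 v(0, 1): D3/E4 M2 untreated
  -> R3 @ bar 2 tick 1 v(1, 2): E4 above A3
  -> R3 @ bar 2 tick 2 v(1, 2): E4 above A3
  -> R3 @ bar 2 tick 3 v(1, 2): E4 above A3
  -> R4 @ bar 3 tick 0 v(0, 2): F3/E4 M7 untreated
  -> R3 @ bar 4 tick 0 v(1, 2): F4 above D4
  -> R4 @ bar 4 tick 0 v(0, 1): E3/F4 m2 untreated
  -> R4 @ bar 4 tick 0 v(0, 2): E3/D4 m7 untreated
  -> R3 @ bar 4 tick 1 v(1, 2): F4 above D4
  -> R3 @ bar 4 tick 2 v(1, 2): F4 above D4
  -> R3 @ bar 4 tick 3 v(1, 2): F4 above D4
  -> R2 @ bar 5 tick 0 v(0, 2): E3/D4 m7 -> F3/F4 P8 similar
  -> R8 @ bar 5 tick 0 v(0, 2): penult P8 not 3rd/6th
  -> R6 @ bar 6 tick 3 v(0, 2): closes on m3

(0, 0, R5, (0, 2))
(1, 0, R2, (0, 1))
(1, 0, R2, (0, 2))
(1, 0, R2, (1, 2))
(2, 0, R1, (0, 2))
(2, 0, R2, (1, 2))
(2, 0, R3, (1, 2))
(2, 0, R4, (0, 1))
(2, 1, R3, (1, 2))
(2, 2, R3, (1, 2))
(2, 3, R3, (1, 2))
(3, 0, R4, (0, 2))
(4, 0, R3, (1, 2))
(4, 0, R4, (0, 1))
(4, 0, R4, (0, 2))
(4, 1, R3, (1, 2))
(4, 2, R3, (1, 2))
(4, 3, R3, (1, 2))
(5, 0, R2, (0, 2))
(5, 0, R8, (0, 2))
(6, 3, R6, (0, 2))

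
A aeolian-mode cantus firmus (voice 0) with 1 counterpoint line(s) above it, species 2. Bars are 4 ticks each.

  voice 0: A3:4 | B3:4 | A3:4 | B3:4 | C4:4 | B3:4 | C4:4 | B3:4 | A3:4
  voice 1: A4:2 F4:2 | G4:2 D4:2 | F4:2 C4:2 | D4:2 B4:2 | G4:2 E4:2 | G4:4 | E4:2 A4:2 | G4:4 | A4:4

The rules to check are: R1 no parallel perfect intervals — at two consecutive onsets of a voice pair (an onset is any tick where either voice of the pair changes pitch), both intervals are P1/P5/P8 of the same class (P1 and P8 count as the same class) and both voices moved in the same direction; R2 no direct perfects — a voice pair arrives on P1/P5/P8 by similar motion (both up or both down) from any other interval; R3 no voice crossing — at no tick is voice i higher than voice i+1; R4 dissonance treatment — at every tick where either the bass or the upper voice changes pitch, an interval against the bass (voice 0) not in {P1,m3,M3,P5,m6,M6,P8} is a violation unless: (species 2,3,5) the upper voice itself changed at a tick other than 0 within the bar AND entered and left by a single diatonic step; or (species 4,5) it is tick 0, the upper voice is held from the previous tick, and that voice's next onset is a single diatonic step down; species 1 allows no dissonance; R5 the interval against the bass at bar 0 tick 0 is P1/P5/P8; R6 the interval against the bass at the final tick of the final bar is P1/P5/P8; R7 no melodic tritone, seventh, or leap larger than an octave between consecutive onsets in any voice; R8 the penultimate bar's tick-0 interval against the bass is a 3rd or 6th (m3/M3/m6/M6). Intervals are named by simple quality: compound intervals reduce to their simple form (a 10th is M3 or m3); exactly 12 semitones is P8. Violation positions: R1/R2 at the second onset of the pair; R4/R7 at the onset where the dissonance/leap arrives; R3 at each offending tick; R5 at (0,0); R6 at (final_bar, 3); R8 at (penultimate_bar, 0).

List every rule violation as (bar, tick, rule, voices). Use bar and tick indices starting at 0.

No violations across 9 bars (A3..A3 vs A4..A4).

bar 0: v0=A3 v1=A4 downbeat P8
bar 1: v0=B3 v1=G4 downbeat m6
bar 2: v0=A3 v1=F4 downbeat m6
bar 3: v0=B3 v1=D4 downbeat m3
bar 4: v0=C4 v1=G4 downbeat P5
bar 5: v0=B3 v1=G4 downbeat m6
bar 6: v0=C4 v1=E4 downbeat M3
bar 7: v0=B3 v1=G4 downbeat m6
bar 8: v0=A3 v1=A4 downbeat P8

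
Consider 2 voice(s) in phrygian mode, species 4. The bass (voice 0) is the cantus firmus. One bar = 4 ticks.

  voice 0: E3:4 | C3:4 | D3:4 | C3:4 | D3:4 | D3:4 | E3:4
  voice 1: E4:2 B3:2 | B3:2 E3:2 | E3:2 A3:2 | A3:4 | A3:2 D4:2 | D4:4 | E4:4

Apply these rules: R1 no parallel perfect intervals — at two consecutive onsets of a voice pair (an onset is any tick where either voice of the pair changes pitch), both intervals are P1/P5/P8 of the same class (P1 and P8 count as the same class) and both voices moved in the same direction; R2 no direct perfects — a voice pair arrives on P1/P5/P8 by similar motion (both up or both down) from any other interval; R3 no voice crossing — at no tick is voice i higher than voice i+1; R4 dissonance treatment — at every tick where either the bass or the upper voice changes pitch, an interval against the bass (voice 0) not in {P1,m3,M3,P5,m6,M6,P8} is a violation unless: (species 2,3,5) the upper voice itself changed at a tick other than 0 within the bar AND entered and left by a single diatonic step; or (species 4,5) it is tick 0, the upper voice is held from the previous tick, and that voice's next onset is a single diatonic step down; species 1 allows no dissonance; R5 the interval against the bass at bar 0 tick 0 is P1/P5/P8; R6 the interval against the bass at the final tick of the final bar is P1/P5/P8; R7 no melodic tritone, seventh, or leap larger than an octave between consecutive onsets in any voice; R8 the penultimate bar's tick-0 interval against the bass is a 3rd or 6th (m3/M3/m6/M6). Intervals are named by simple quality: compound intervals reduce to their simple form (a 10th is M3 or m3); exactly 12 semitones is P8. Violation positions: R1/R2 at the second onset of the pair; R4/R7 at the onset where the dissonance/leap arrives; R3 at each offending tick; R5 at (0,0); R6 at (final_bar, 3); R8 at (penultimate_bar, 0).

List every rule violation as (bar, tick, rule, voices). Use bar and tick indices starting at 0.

(1, 0, R4, (0, 1))
(2, 0, R4, (0, 1))
(5, 0, R8, (0, 1))
(6, 0, R1, (0, 1))

bar 0: v0=E3 v1=E4 downbeat P8
bar 1: v0=C3 v1=B3 downbeat M7
bar 2: v0=D3 v1=E3 downbeat M2
bar 3: v0=C3 v1=A3 downbeat M6
bar 4: v0=D3 v1=A3 downbeat P5
bar 5: v0=D3 v1=D4 downbeat P8
bar 6: v0=E3 v1=E4 downbeat P8
  -> R4 @ bar 1 tick 0 v(0, 1): C3/B3 M7 untreated
  -> R4 @ bar 2 tick 0 v(0, 1): D3/E3 M2 untreated
  -> R8 @ bar 5 tick 0 v(0, 1): penult P8 not 3rd/6th
  -> R1 @ bar 6 tick 0 v(0, 1): D3/D4 P8 -> E3/E4 P8 similar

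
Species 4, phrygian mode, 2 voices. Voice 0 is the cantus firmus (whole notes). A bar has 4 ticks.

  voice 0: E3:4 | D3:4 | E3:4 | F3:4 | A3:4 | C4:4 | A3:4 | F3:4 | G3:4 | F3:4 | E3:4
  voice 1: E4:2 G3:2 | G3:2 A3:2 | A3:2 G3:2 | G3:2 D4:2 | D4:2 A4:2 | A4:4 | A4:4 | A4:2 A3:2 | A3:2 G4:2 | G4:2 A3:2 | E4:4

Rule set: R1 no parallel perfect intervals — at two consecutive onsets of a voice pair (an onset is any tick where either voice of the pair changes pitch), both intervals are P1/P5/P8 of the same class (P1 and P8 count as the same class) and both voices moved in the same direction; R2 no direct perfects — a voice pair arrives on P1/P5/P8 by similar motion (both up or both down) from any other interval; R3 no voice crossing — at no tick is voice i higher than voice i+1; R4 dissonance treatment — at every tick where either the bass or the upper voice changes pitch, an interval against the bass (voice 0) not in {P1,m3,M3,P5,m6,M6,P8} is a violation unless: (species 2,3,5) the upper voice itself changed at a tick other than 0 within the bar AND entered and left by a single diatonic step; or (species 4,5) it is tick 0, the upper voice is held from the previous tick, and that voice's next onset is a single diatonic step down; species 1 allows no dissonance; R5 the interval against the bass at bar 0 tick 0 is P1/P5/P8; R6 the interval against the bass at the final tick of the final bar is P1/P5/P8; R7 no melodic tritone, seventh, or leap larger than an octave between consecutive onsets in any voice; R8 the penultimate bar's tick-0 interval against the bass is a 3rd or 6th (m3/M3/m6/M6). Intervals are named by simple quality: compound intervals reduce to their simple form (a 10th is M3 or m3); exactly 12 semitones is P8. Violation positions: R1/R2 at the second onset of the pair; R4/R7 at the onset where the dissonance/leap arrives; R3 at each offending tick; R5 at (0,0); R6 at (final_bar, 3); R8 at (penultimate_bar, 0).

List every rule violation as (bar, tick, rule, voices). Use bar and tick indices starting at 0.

(1, 0, R4, (0, 1))
(3, 0, R4, (0, 1))
(4, 0, R4, (0, 1))
(8, 0, R4, (0, 1))
(8, 2, R7, (1,))
(9, 0, R4, (0, 1))
(9, 0, R8, (0, 1))
(9, 2, R7, (1,))

bar 0: v0=E3 v1=E4 downbeat P8
bar 1: v0=D3 v1=G3 downbeat P4
bar 2: v0=E3 v1=A3 downbeat P4
bar 3: v0=F3 v1=G3 downbeat M2
bar 4: v0=A3 v1=D4 downbeat P4
bar 5: v0=C4 v1=A4 downbeat M6
bar 6: v0=A3 v1=A4 downbeat P8
bar 7: v0=F3 v1=A4 downbeat M3
bar 8: v0=G3 v1=A3 downbeat M2
bar 9: v0=F3 v1=G4 downbeat M2
bar 10: v0=E3 v1=E4 downbeat P8
  -> R4 @ bar 1 tick 0 v(0, 1): D3/G3 P4 untreated
  -> R4 @ bar 3 tick 0 v(0, 1): F3/G3 M2 untreated
  -> R4 @ bar 4 tick 0 v(0, 1): A3/D4 P4 untreated
  -> R4 @ bar 8 tick 0 v(0, 1): G3/A3 M2 untreated
  -> R7 @ bar 8 tick 2 v(1,): A3->G4 leap 10st
  -> R4 @ bar 9 tick 0 v(0, 1): F3/G4 M2 untreated
  -> R8 @ bar 9 tick 0 v(0, 1): penult M2 not 3rd/6th
  -> R7 @ bar 9 tick 2 v(1,): G4->A3 leap 10st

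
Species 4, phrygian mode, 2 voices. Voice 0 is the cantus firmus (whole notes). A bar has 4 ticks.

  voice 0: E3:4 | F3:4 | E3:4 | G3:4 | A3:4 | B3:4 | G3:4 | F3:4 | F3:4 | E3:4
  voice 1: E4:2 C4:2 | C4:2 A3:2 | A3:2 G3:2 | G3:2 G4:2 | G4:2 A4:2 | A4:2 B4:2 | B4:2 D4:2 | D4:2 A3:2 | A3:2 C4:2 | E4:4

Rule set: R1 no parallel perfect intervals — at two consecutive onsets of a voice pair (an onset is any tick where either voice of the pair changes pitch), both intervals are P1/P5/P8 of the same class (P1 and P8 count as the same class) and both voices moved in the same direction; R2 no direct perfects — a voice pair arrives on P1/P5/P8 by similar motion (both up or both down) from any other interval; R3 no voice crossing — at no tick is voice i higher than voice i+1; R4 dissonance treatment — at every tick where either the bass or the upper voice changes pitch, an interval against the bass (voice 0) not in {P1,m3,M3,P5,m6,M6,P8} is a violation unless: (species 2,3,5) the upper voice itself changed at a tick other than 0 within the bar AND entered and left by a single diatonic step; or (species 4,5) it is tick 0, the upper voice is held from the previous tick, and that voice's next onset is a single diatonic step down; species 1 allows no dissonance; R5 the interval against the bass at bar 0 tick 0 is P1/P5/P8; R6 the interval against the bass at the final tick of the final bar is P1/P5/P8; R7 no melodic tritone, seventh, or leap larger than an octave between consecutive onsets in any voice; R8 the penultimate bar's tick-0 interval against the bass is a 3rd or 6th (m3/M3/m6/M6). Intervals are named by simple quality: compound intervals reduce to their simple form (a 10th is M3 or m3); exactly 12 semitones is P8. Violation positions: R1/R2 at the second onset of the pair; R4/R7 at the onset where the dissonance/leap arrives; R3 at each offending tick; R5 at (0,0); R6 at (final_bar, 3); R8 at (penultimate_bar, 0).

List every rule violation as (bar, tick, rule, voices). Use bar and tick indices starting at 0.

bar 0: v0=E3 v1=E4 downbeat P8
bar 1: v0=F3 v1=C4 downbeat P5
bar 2: v0=E3 v1=A3 downbeat P4
bar 3: v0=G3 v1=G3 downbeat P1
bar 4: v0=A3 v1=G4 downbeat m7
bar 5: v0=B3 v1=A4 downbeat m7
bar 6: v0=G3 v1=B4 downbeat M3
bar 7: v0=F3 v1=D4 downbeat M6
bar 8: v0=F3 v1=A3 downbeat M3
bar 9: v0=E3 v1=E4 downbeat P8
  -> R4 @ bar 4 tick 0 v(0, 1): A3/G4 m7 untreated
  -> R4 @ bar 5 tick 0 v(0, 1): B3/A4 m7 untreated

(4, 0, R4, (0, 1))
(5, 0, R4, (0, 1))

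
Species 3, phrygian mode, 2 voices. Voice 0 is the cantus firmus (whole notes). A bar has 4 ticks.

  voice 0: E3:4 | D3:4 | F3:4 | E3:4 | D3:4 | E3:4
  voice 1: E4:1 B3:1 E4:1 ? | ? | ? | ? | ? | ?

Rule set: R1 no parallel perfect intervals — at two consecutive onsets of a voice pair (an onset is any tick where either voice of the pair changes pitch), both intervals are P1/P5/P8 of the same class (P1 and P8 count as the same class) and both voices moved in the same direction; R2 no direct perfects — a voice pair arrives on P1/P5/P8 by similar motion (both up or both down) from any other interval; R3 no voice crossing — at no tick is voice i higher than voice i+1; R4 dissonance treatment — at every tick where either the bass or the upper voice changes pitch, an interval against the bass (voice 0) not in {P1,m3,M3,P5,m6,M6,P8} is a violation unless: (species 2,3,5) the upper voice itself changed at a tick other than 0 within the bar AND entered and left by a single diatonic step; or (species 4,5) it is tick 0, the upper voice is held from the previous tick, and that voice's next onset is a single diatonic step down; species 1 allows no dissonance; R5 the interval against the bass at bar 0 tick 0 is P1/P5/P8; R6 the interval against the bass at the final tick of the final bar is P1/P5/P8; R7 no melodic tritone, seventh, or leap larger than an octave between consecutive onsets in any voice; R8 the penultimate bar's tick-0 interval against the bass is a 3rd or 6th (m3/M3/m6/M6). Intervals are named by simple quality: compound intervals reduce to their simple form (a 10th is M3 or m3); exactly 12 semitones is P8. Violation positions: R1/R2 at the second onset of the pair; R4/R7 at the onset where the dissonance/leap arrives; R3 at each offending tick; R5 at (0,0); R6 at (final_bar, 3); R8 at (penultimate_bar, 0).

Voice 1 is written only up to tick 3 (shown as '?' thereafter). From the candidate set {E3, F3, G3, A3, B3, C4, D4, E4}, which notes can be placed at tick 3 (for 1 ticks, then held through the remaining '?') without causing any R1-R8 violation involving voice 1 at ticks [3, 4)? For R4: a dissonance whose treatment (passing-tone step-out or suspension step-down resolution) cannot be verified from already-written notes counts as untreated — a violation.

{B3, C4, E3, E4, G3}

E3: legal
F3: violates R4,R7
G3: legal
A3: violates R4
B3: legal
C4: legal
D4: violates R4
E4: legal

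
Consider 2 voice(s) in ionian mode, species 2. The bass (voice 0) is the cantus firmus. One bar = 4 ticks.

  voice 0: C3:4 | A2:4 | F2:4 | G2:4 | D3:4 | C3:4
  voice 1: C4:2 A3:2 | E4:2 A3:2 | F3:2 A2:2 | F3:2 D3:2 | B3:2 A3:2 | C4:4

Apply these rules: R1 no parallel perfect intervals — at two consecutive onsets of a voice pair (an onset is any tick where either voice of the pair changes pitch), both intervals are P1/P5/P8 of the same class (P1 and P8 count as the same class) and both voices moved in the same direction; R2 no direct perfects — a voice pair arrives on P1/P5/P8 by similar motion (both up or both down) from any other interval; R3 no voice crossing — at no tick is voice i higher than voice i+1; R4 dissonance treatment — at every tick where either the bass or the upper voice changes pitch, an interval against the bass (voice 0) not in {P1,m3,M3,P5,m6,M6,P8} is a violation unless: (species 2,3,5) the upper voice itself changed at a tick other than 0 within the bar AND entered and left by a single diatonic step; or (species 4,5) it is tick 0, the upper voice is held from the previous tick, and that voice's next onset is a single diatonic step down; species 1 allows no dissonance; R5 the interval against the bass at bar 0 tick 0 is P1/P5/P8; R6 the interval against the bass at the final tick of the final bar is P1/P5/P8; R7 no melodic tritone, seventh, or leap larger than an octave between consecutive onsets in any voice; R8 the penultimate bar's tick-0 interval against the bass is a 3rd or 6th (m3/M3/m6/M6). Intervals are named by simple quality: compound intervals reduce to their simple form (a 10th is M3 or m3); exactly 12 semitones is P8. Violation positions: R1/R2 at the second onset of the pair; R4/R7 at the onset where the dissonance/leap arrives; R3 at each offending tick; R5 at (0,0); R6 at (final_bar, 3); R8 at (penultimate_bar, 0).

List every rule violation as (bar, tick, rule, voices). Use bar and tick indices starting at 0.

(2, 0, R1, (0, 1))
(3, 0, R4, (0, 1))

bar 0: v0=C3 v1=C4 downbeat P8
bar 1: v0=A2 v1=E4 downbeat P5
bar 2: v0=F2 v1=F3 downbeat P8
bar 3: v0=G2 v1=F3 downbeat m7
bar 4: v0=D3 v1=B3 downbeat M6
bar 5: v0=C3 v1=C4 downbeat P8
  -> R1 @ bar 2 tick 0 v(0, 1): A2/A3 P8 -> F2/F3 P8 similar
  -> R4 @ bar 3 tick 0 v(0, 1): G2/F3 m7 untreated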